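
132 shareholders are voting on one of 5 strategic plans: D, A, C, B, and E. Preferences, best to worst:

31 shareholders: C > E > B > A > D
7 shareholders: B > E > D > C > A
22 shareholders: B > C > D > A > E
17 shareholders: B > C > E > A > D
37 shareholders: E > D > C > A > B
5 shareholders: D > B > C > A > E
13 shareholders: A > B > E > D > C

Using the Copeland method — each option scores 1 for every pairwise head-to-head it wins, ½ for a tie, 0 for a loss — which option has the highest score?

D: beats A; loses to C, B, and E → score 1.
A: loses to D, C, B, and E → score 0.
C: beats D, A, B, and E → score 4.
B: beats D and A; loses to C and E → score 2.
E: beats D, A, and B; loses to C → score 3.
C has the best pairwise record.

C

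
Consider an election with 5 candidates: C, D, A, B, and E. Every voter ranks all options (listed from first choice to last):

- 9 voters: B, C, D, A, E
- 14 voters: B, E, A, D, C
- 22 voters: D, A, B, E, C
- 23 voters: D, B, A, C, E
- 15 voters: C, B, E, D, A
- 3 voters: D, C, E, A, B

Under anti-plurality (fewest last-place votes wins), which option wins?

D

Last-place votes: C 36, D 0, A 15, B 3, E 32.
D is ranked last by the fewest voters, so D wins.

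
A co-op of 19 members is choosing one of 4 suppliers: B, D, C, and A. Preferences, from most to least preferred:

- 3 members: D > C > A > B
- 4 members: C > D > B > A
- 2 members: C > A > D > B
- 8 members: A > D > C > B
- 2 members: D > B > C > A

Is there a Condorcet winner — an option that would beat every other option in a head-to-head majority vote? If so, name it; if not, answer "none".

none

Checking pairwise contests:
D beats B 19–0.
A beats D 10–9.
D beats C 13–6.
C beats A 11–8.
Every option loses at least one head-to-head, so there is no Condorcet winner.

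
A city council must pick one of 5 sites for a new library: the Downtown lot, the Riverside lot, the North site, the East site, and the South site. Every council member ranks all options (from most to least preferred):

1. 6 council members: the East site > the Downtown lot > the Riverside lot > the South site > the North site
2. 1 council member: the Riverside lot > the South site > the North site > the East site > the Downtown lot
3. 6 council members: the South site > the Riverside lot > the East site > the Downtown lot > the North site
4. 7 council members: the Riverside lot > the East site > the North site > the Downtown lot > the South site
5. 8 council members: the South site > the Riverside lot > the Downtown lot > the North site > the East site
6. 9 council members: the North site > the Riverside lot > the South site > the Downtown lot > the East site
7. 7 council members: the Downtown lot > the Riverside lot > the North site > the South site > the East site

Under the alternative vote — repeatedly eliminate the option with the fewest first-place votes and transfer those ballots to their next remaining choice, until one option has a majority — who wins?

the North site

Round 1: the Downtown lot 7, the Riverside lot 8, the North site 9, the East site 6, the South site 14. Eliminate the East site.
Round 2: the Downtown lot 13, the Riverside lot 8, the North site 9, the South site 14. Eliminate the Riverside lot.
Round 3: the Downtown lot 13, the North site 16, the South site 15. Eliminate the Downtown lot.
Round 4: the North site 23, the South site 21. The North site has a majority.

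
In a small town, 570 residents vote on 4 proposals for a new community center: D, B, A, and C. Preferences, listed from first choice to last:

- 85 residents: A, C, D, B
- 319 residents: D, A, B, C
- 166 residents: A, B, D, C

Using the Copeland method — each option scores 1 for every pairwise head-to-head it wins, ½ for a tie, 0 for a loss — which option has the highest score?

D

D: beats B, A, and C → score 3.
B: beats C; loses to D and A → score 1.
A: beats B and C; loses to D → score 2.
C: loses to D, B, and A → score 0.
D has the best pairwise record.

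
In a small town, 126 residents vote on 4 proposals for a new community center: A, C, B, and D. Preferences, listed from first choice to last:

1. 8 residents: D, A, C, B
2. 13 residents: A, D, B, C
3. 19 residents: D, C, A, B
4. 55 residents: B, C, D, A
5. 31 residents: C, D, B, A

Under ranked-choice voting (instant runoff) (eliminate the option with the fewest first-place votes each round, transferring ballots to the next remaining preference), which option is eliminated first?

A

Round 1: A 13, C 31, B 55, D 27. Eliminate A.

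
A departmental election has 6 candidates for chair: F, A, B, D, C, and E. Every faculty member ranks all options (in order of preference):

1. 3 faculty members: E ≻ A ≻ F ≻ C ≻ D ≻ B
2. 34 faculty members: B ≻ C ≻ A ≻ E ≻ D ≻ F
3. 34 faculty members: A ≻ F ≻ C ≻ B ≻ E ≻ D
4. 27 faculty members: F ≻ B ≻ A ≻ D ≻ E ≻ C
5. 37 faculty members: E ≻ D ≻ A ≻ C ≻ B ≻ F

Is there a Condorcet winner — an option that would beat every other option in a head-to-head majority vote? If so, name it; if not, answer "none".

A vs F: 108–27 for A.
A vs B: 74–61 for A.
A vs D: 98–37 for A.
A vs C: 101–34 for A.
A vs E: 95–40 for A.
A beats every other option head-to-head.

A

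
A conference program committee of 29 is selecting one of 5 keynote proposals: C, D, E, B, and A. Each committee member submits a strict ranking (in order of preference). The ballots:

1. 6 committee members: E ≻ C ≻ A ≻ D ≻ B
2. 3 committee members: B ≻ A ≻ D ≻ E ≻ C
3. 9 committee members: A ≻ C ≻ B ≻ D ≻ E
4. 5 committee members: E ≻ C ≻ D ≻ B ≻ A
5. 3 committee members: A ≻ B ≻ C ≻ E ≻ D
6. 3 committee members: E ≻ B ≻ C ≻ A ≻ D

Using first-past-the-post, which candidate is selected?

First-place votes: C 0, D 0, E 14, B 3, A 12.
E has the most first-place votes.

E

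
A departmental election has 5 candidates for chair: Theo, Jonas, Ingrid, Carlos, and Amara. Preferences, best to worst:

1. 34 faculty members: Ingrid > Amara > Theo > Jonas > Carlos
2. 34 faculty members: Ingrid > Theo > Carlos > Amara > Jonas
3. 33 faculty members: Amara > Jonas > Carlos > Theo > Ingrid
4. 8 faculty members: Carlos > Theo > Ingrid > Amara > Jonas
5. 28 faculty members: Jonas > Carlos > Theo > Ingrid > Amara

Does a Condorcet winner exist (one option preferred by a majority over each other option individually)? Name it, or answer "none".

Checking pairwise contests:
Carlos beats Theo 69–68.
Theo beats Jonas 76–61.
Theo beats Ingrid 69–68.
Jonas beats Carlos 95–42.
Theo beats Amara 70–67.
Every option loses at least one head-to-head, so there is no Condorcet winner.

none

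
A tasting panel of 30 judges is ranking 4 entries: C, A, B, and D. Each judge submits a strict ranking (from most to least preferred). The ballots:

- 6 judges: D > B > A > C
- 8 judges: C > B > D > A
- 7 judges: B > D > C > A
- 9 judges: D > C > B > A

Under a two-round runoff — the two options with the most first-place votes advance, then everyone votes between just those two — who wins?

D

Round 1 first-place votes: C 8, A 0, B 7, D 15.
D and C advance.
Runoff: D is preferred to C by 22 voters; C by 8.
D wins the runoff.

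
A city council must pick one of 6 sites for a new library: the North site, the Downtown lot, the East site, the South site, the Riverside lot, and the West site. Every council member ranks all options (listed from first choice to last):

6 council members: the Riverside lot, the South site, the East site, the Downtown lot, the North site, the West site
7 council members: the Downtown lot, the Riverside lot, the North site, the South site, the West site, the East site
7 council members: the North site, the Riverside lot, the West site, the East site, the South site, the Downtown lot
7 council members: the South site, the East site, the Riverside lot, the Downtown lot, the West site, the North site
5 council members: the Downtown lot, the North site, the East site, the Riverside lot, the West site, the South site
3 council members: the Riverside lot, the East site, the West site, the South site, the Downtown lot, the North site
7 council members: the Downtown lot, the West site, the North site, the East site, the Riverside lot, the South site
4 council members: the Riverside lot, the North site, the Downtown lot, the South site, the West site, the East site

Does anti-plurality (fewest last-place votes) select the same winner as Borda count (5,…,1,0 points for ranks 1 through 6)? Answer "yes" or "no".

yes

Anti-plurality — last-place votes: the North site 10, the Downtown lot 7, the East site 11, the South site 12, the Riverside lot 0, the West site 6. Winner: the Riverside lot.
Borda — scores: the North site 119, the Downtown lot 136, the East site 101, the South site 94, the Riverside lot 159, the West site 81. Winner: the Riverside lot.
The two methods agree.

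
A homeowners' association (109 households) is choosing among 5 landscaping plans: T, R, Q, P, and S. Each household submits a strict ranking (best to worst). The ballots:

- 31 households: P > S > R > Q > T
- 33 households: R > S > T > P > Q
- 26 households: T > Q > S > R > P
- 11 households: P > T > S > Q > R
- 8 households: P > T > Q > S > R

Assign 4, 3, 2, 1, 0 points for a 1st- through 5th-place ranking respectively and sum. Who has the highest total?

T: 31·0 + 33·2 + 26·4 + 11·3 + 8·3 = 227
R: 31·2 + 33·4 + 26·1 + 11·0 + 8·0 = 220
Q: 31·1 + 33·0 + 26·3 + 11·1 + 8·2 = 136
P: 31·4 + 33·1 + 26·0 + 11·4 + 8·4 = 233
S: 31·3 + 33·3 + 26·2 + 11·2 + 8·1 = 274
S has the highest Borda score (274).

S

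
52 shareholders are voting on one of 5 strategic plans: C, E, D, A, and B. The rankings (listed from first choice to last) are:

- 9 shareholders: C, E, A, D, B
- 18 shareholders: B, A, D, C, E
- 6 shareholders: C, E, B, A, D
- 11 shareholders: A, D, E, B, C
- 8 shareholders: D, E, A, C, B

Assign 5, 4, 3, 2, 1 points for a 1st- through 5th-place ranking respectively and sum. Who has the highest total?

C: 9·5 + 18·2 + 6·5 + 11·1 + 8·2 = 138
E: 9·4 + 18·1 + 6·4 + 11·3 + 8·4 = 143
D: 9·2 + 18·3 + 6·1 + 11·4 + 8·5 = 162
A: 9·3 + 18·4 + 6·2 + 11·5 + 8·3 = 190
B: 9·1 + 18·5 + 6·3 + 11·2 + 8·1 = 147
A has the highest Borda score (190).

A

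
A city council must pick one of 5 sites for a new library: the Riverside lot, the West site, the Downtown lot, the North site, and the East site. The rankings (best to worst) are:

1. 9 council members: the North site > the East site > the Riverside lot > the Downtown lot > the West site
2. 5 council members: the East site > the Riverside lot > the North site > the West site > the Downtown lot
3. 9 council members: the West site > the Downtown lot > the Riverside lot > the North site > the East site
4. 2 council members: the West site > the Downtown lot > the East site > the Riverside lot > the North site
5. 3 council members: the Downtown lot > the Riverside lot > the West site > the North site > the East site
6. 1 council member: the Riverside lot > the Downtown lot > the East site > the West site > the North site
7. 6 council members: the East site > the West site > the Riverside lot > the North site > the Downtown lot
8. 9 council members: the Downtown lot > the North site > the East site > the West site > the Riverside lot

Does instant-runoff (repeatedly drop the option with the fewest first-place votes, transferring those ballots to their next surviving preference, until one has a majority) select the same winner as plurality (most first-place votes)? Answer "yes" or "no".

Instant-runoff — R1 the Riverside lot 1, the West site 11, the Downtown lot 12, the North site 9, the East site 11 (the Riverside lot out); R2 the West site 11, the Downtown lot 13, the North site 9, the East site 11 (the North site out); R3 the West site 11, the Downtown lot 13, the East site 20 (the West site out); R4 the Downtown lot 24, the East site 20 (the Downtown lot winner). Winner: the Downtown lot.
Plurality — first-place votes: the Riverside lot 1, the West site 11, the Downtown lot 12, the North site 9, the East site 11. Winner: the Downtown lot.
The two methods agree.

yes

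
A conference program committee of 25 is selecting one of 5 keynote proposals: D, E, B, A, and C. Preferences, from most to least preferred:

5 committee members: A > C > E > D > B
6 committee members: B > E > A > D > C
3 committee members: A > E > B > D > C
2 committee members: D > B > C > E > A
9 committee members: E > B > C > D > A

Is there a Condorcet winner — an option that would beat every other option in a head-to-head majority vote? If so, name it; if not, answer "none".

E vs D: 23–2 for E.
E vs B: 17–8 for E.
E vs A: 17–8 for E.
E vs C: 18–7 for E.
E beats every other option head-to-head.

E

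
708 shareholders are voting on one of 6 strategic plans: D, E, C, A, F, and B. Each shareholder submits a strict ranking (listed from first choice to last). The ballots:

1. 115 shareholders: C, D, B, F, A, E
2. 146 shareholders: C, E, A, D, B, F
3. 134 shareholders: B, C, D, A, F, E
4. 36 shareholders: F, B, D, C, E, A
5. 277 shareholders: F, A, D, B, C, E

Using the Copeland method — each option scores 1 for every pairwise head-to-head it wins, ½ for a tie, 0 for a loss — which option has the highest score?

D: beats E, F, and B; loses to C and A → score 3.
E: loses to D, C, A, F, and B → score 0.
C: beats D, E, A, and F; loses to B → score 4.
A: beats D, E, and B; loses to C and F → score 3.
F: beats E and A; loses to D, C, and B → score 2.
B: beats E, C, and F; loses to D and A → score 3.
C has the best pairwise record.

C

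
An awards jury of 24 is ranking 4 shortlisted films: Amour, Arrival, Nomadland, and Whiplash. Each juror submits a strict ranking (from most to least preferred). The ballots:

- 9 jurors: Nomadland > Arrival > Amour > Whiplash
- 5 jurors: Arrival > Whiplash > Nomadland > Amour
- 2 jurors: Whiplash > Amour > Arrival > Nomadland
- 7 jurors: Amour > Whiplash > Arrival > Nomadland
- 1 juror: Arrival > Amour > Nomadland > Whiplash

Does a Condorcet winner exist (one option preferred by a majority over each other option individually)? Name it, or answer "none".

Arrival

Arrival vs Amour: 15–9 for Arrival.
Arrival vs Nomadland: 15–9 for Arrival.
Arrival vs Whiplash: 15–9 for Arrival.
Arrival beats every other option head-to-head.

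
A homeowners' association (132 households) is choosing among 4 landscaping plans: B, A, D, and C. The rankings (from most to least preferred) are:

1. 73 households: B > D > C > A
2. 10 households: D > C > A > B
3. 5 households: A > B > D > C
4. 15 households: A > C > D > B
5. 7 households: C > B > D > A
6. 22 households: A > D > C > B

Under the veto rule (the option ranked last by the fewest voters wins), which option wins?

Last-place votes: B 47, A 80, D 0, C 5.
D is ranked last by the fewest voters, so D wins.

D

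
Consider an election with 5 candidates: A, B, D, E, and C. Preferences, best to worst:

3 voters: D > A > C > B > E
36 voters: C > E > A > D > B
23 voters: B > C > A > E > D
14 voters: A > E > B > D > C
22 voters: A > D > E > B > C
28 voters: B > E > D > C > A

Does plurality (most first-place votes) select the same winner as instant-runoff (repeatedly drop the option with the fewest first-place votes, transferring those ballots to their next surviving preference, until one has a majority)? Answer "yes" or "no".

Plurality — first-place votes: A 36, B 51, D 3, E 0, C 36. Winner: B.
Instant-runoff — R1 A 36, B 51, D 3, E 0, C 36 (E out); R2 A 36, B 51, D 3, C 36 (D out); R3 A 39, B 51, C 36 (C out); R4 A 75, B 51 (A winner). Winner: A.
The two methods disagree.

no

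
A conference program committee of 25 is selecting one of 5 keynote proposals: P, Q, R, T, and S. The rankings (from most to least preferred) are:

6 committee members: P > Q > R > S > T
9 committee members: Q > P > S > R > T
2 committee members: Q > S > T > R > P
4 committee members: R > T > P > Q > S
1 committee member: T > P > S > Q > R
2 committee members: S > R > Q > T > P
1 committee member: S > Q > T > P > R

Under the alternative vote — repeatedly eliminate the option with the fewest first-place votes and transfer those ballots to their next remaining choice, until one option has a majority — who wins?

Q

Round 1: P 6, Q 11, R 4, T 1, S 3. Eliminate T.
Round 2: P 7, Q 11, R 4, S 3. Eliminate S.
Round 3: P 7, Q 12, R 6. Eliminate R.
Round 4: P 11, Q 14. Q has a majority.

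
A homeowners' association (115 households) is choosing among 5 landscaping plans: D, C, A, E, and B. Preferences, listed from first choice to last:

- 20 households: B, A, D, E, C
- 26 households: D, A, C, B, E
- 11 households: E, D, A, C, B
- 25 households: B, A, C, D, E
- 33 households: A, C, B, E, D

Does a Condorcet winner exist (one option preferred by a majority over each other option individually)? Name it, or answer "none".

A

A vs D: 78–37 for A.
A vs C: 115–0 for A.
A vs E: 104–11 for A.
A vs B: 70–45 for A.
A beats every other option head-to-head.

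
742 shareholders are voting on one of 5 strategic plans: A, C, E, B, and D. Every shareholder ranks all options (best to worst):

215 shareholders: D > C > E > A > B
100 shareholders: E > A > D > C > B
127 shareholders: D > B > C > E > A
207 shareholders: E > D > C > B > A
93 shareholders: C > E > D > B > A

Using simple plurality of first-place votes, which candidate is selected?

First-place votes: A 0, C 93, E 307, B 0, D 342.
D has the most first-place votes.

D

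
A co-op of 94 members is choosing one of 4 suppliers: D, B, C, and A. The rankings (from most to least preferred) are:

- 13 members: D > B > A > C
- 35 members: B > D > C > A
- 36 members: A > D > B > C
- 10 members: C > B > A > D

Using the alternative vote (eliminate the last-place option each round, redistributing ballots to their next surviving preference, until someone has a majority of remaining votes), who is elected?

B

Round 1: D 13, B 35, C 10, A 36. Eliminate C.
Round 2: D 13, B 45, A 36. Eliminate D.
Round 3: B 58, A 36. B has a majority.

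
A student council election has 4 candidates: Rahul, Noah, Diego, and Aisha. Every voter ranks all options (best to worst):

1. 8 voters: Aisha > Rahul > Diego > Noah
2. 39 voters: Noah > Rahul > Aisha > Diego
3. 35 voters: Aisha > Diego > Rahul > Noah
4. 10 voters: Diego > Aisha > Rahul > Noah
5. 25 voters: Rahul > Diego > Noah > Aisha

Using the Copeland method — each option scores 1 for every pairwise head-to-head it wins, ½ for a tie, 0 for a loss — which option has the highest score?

Rahul: beats Noah, Diego, and Aisha → score 3.
Noah: beats Aisha; loses to Rahul and Diego → score 1.
Diego: beats Noah; loses to Rahul and Aisha → score 1.
Aisha: beats Diego; loses to Rahul and Noah → score 1.
Rahul has the best pairwise record.

Rahul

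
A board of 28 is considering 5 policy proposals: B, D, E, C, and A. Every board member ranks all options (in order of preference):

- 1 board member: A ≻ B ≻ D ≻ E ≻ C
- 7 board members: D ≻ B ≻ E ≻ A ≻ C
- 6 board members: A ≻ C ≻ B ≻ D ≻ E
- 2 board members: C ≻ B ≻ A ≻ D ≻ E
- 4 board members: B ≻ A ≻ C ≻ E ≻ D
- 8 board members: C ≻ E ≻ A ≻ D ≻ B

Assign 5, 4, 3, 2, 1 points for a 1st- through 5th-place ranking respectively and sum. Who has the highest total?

A

B: 1·4 + 7·4 + 6·3 + 2·4 + 4·5 + 8·1 = 86
D: 1·3 + 7·5 + 6·2 + 2·2 + 4·1 + 8·2 = 74
E: 1·2 + 7·3 + 6·1 + 2·1 + 4·2 + 8·4 = 71
C: 1·1 + 7·1 + 6·4 + 2·5 + 4·3 + 8·5 = 94
A: 1·5 + 7·2 + 6·5 + 2·3 + 4·4 + 8·3 = 95
A has the highest Borda score (95).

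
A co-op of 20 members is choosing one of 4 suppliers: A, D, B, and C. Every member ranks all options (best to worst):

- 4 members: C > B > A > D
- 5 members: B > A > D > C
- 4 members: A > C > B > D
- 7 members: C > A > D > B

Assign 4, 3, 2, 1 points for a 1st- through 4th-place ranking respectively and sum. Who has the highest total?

C

A: 4·2 + 5·3 + 4·4 + 7·3 = 60
D: 4·1 + 5·2 + 4·1 + 7·2 = 32
B: 4·3 + 5·4 + 4·2 + 7·1 = 47
C: 4·4 + 5·1 + 4·3 + 7·4 = 61
C has the highest Borda score (61).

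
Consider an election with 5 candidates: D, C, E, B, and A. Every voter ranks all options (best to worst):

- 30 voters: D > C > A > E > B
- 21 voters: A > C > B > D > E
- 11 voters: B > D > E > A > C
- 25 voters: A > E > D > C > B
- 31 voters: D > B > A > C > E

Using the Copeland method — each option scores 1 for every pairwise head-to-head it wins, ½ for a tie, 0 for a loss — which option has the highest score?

D

D: beats C, E, B, and A → score 4.
C: beats E and B; loses to D and A → score 2.
E: loses to D, C, B, and A → score 0.
B: beats E; loses to D, C, and A → score 1.
A: beats C, E, and B; loses to D → score 3.
D has the best pairwise record.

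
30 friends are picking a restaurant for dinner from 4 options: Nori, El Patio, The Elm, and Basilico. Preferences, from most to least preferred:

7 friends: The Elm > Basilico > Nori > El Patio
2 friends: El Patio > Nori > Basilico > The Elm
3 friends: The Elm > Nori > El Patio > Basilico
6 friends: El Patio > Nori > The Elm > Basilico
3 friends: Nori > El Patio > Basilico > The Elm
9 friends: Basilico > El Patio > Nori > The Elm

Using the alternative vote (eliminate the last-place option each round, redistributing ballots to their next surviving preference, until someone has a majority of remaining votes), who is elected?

Round 1: Nori 3, El Patio 8, The Elm 10, Basilico 9. Eliminate Nori.
Round 2: El Patio 11, The Elm 10, Basilico 9. Eliminate Basilico.
Round 3: El Patio 20, The Elm 10. El Patio has a majority.

El Patio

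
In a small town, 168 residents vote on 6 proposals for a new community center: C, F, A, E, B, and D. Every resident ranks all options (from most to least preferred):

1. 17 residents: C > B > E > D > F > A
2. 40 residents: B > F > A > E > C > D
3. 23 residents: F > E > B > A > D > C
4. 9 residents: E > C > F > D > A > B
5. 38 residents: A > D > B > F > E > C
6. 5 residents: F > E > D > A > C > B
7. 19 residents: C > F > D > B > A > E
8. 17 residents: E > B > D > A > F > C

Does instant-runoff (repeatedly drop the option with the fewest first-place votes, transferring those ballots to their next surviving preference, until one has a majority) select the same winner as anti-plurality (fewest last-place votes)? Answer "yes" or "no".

Instant-runoff — R1 C 36, F 28, A 38, E 26, B 40, D 0 (D out); R2 C 36, F 28, A 38, E 26, B 40 (E out); R3 C 45, F 28, A 38, B 57 (F out); R4 C 45, A 43, B 80 (A out); R5 C 50, B 118 (B winner). Winner: B.
Anti-plurality — last-place votes: C 78, F 0, A 17, E 19, B 14, D 40. Winner: F.
The two methods disagree.

no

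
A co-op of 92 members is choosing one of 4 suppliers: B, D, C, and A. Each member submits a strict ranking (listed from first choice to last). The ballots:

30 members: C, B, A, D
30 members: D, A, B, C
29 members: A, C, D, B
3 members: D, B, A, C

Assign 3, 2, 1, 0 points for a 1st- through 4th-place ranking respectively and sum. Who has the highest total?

B: 30·2 + 30·1 + 29·0 + 3·2 = 96
D: 30·0 + 30·3 + 29·1 + 3·3 = 128
C: 30·3 + 30·0 + 29·2 + 3·0 = 148
A: 30·1 + 30·2 + 29·3 + 3·1 = 180
A has the highest Borda score (180).

A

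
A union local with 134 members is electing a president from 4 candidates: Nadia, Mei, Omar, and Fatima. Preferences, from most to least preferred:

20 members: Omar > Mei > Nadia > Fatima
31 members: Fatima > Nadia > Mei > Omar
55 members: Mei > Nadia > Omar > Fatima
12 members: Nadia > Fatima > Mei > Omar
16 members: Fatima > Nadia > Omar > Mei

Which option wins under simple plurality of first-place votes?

Mei

First-place votes: Nadia 12, Mei 55, Omar 20, Fatima 47.
Mei has the most first-place votes.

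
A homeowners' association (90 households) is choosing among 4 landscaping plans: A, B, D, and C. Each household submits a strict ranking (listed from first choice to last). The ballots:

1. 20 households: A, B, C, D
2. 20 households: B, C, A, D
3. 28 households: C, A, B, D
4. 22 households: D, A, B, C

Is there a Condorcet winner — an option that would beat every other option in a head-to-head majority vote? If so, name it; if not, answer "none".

Checking pairwise contests:
C beats A 48–42.
A beats B 70–20.
A beats D 68–22.
B beats C 62–28.
Every option loses at least one head-to-head, so there is no Condorcet winner.

none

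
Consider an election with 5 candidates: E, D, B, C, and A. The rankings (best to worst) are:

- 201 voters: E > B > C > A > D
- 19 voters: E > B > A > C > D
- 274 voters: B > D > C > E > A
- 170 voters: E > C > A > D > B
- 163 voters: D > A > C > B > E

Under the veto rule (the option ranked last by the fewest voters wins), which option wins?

Last-place votes: E 163, D 220, B 170, C 0, A 274.
C is ranked last by the fewest voters, so C wins.

C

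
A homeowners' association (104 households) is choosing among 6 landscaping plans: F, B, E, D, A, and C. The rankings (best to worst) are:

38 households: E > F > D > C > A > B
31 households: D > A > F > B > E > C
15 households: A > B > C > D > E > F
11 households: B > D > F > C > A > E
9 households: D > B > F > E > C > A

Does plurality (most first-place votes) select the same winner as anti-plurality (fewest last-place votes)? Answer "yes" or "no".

yes

Plurality — first-place votes: F 0, B 11, E 38, D 40, A 15, C 0. Winner: D.
Anti-plurality — last-place votes: F 15, B 38, E 11, D 0, A 9, C 31. Winner: D.
The two methods agree.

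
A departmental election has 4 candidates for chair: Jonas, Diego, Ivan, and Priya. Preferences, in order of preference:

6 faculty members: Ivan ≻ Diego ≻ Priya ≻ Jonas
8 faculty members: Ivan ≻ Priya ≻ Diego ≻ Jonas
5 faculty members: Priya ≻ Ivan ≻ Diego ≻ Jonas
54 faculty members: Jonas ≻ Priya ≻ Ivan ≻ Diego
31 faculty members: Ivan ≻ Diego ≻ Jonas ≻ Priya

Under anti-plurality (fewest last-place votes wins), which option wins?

Ivan

Last-place votes: Jonas 19, Diego 54, Ivan 0, Priya 31.
Ivan is ranked last by the fewest voters, so Ivan wins.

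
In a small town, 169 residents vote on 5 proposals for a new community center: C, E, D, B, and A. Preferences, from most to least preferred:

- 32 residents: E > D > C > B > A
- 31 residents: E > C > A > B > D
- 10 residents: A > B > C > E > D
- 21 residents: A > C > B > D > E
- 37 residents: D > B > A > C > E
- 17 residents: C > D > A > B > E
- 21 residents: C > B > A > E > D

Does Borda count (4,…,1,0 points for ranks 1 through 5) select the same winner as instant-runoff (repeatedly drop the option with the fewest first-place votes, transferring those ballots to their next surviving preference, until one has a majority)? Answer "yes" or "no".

Borda — scores: C 429, E 283, D 316, B 326, A 336. Winner: C.
Instant-runoff — R1 C 38, E 63, D 37, B 0, A 31 (B out); R2 C 38, E 63, D 37, A 31 (A out); R3 C 69, E 63, D 37 (D out); R4 C 106, E 63 (C winner). Winner: C.
The two methods agree.

yes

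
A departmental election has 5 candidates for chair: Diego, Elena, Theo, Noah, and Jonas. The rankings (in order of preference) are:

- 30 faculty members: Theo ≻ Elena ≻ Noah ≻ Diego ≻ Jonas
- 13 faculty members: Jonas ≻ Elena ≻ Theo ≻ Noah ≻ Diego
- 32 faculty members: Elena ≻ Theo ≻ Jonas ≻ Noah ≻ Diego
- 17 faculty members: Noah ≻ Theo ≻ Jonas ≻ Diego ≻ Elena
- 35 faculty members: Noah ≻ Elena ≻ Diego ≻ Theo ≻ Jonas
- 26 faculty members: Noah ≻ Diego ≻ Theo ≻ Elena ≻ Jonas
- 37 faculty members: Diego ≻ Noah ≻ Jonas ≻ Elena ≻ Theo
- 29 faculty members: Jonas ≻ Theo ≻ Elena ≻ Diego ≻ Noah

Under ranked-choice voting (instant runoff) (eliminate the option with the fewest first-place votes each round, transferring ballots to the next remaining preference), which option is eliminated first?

Round 1: Diego 37, Elena 32, Theo 30, Noah 78, Jonas 42. Eliminate Theo.

Theo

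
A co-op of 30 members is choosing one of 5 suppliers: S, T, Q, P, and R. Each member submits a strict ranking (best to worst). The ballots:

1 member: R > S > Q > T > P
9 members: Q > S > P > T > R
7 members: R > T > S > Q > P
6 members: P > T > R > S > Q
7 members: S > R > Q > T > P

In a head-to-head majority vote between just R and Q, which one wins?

R

Voters preferring R to Q: 21; preferring Q to R: 9.
R wins the head-to-head.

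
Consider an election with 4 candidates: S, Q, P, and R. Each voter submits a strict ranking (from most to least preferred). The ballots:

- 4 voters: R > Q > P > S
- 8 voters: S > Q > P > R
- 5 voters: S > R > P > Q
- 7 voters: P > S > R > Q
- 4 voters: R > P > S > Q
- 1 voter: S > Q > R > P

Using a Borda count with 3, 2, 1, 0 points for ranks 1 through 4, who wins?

S

S: 4·0 + 8·3 + 5·3 + 7·2 + 4·1 + 1·3 = 60
Q: 4·2 + 8·2 + 5·0 + 7·0 + 4·0 + 1·2 = 26
P: 4·1 + 8·1 + 5·1 + 7·3 + 4·2 + 1·0 = 46
R: 4·3 + 8·0 + 5·2 + 7·1 + 4·3 + 1·1 = 42
S has the highest Borda score (60).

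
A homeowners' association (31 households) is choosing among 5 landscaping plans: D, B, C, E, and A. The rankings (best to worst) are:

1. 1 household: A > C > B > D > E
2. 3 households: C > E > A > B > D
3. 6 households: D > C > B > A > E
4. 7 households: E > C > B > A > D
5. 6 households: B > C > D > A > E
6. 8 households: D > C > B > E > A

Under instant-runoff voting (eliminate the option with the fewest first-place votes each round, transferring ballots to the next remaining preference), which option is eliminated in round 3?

Round 1: D 14, B 6, C 3, E 7, A 1. Eliminate A.
Round 2: D 14, B 6, C 4, E 7. Eliminate C.
Round 3: D 14, B 7, E 10. Eliminate B.

B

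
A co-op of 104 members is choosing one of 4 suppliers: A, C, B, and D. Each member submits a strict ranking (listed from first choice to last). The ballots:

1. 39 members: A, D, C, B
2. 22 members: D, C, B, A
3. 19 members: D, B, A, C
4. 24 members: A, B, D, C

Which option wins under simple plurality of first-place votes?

First-place votes: A 63, C 0, B 0, D 41.
A has the most first-place votes.

A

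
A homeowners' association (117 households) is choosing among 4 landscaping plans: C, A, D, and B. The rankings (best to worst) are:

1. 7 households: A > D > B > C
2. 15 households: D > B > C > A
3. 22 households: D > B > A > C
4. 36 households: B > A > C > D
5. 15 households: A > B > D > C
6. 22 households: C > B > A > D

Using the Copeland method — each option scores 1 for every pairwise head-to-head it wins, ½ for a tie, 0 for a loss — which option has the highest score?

B

C: loses to A, D, and B → score 0.
A: beats C and D; loses to B → score 2.
D: beats C; loses to A and B → score 1.
B: beats C, A, and D → score 3.
B has the best pairwise record.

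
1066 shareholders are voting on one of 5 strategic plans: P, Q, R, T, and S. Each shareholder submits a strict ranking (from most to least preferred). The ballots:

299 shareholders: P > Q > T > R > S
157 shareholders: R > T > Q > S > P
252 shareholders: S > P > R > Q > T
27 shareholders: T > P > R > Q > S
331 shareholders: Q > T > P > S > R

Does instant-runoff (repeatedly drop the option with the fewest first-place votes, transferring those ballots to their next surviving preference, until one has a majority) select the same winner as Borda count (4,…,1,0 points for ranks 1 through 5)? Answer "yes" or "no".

no

Instant-runoff — R1 P 299, Q 331, R 157, T 27, S 252 (T out); R2 P 326, Q 331, R 157, S 252 (R out); R3 P 326, Q 488, S 252 (S out); R4 P 578, Q 488 (P winner). Winner: P.
Borda — scores: P 2695, Q 2814, R 1485, T 2170, S 1496. Winner: Q.
The two methods disagree.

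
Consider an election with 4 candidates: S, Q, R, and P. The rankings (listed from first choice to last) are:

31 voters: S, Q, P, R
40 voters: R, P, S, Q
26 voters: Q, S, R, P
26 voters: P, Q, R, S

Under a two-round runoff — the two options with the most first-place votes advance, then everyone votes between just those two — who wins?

R

Round 1 first-place votes: S 31, Q 26, R 40, P 26.
R and S advance.
Runoff: R is preferred to S by 66 voters; S by 57.
R wins the runoff.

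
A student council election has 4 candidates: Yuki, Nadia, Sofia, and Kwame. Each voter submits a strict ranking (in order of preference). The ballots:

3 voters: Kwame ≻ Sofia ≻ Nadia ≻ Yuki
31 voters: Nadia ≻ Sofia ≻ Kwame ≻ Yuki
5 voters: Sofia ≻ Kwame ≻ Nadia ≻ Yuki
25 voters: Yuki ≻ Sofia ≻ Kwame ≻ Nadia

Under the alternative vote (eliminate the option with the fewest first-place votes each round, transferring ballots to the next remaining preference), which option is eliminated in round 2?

Round 1: Yuki 25, Nadia 31, Sofia 5, Kwame 3. Eliminate Kwame.
Round 2: Yuki 25, Nadia 31, Sofia 8. Eliminate Sofia.

Sofia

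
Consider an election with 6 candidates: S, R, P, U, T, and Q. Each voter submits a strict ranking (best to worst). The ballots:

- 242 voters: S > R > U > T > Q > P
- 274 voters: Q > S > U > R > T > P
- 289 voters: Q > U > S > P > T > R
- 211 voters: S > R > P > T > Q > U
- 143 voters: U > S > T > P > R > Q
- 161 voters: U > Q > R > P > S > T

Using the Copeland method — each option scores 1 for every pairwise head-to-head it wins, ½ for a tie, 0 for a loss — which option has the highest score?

S: beats R, P, U, and T; loses to Q → score 4.
R: beats P and T; loses to S, U, and Q → score 2.
P: beats T; loses to S, R, U, and Q → score 1.
U: beats R, P, and T; loses to S and Q → score 3.
T: loses to S, R, P, U, and Q → score 0.
Q: beats S, R, P, U, and T → score 5.
Q has the best pairwise record.

Q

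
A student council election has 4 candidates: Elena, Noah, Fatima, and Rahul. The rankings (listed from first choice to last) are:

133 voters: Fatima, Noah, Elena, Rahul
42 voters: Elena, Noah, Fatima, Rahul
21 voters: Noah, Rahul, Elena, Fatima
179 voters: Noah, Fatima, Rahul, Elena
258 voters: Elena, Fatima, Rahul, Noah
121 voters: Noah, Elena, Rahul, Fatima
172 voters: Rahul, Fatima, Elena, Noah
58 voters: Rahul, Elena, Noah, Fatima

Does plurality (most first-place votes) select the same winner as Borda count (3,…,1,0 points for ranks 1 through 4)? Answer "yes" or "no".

no

Plurality — first-place votes: Elena 300, Noah 321, Fatima 133, Rahul 230. Winner: Noah.
Borda — scores: Elena 1584, Noah 1371, Fatima 1659, Rahul 1290. Winner: Fatima.
The two methods disagree.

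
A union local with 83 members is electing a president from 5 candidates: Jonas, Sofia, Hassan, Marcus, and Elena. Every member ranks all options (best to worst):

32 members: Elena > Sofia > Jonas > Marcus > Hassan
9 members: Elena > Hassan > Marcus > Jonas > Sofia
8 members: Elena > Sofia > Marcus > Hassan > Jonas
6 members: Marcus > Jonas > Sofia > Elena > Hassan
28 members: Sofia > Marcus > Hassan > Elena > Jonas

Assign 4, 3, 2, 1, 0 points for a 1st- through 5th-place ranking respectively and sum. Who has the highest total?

Jonas: 32·2 + 9·1 + 8·0 + 6·3 + 28·0 = 91
Sofia: 32·3 + 9·0 + 8·3 + 6·2 + 28·4 = 244
Hassan: 32·0 + 9·3 + 8·1 + 6·0 + 28·2 = 91
Marcus: 32·1 + 9·2 + 8·2 + 6·4 + 28·3 = 174
Elena: 32·4 + 9·4 + 8·4 + 6·1 + 28·1 = 230
Sofia has the highest Borda score (244).

Sofia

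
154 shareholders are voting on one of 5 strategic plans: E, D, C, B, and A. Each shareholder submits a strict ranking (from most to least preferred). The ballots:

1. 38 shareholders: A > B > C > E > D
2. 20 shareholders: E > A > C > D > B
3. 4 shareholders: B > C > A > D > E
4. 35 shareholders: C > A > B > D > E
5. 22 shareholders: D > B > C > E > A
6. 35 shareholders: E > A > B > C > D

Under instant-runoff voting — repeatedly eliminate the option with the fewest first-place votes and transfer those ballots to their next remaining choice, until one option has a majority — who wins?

Round 1: E 55, D 22, C 35, B 4, A 38. Eliminate B.
Round 2: E 55, D 22, C 39, A 38. Eliminate D.
Round 3: E 55, C 61, A 38. Eliminate A.
Round 4: E 55, C 99. C has a majority.

C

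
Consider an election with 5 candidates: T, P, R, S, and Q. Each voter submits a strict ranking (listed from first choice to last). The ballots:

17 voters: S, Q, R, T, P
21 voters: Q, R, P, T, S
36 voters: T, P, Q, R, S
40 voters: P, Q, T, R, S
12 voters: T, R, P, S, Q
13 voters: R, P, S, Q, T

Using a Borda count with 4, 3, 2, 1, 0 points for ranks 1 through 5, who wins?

T: 17·1 + 21·1 + 36·4 + 40·2 + 12·4 + 13·0 = 310
P: 17·0 + 21·2 + 36·3 + 40·4 + 12·2 + 13·3 = 373
R: 17·2 + 21·3 + 36·1 + 40·1 + 12·3 + 13·4 = 261
S: 17·4 + 21·0 + 36·0 + 40·0 + 12·1 + 13·2 = 106
Q: 17·3 + 21·4 + 36·2 + 40·3 + 12·0 + 13·1 = 340
P has the highest Borda score (373).

P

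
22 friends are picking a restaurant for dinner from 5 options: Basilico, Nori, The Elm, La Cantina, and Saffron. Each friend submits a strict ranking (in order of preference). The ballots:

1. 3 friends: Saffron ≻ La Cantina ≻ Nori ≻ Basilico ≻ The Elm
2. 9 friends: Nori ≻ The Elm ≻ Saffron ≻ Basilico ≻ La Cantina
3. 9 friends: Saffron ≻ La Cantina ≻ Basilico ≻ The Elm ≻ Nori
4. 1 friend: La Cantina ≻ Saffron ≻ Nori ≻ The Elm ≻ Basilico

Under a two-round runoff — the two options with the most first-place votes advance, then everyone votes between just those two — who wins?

Saffron

Round 1 first-place votes: Basilico 0, Nori 9, The Elm 0, La Cantina 1, Saffron 12.
Saffron and Nori advance.
Runoff: Saffron is preferred to Nori by 13 voters; Nori by 9.
Saffron wins the runoff.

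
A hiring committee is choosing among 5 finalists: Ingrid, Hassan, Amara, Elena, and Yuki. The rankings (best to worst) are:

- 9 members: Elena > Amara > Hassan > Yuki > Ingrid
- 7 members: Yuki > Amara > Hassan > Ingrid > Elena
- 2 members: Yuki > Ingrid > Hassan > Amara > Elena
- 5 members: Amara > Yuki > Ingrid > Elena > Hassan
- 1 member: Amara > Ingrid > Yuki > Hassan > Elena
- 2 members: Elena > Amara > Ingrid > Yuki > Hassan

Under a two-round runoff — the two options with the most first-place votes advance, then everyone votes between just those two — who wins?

Round 1 first-place votes: Ingrid 0, Hassan 0, Amara 6, Elena 11, Yuki 9.
Elena and Yuki advance.
Runoff: Elena is preferred to Yuki by 11 voters; Yuki by 15.
Yuki wins the runoff.

Yuki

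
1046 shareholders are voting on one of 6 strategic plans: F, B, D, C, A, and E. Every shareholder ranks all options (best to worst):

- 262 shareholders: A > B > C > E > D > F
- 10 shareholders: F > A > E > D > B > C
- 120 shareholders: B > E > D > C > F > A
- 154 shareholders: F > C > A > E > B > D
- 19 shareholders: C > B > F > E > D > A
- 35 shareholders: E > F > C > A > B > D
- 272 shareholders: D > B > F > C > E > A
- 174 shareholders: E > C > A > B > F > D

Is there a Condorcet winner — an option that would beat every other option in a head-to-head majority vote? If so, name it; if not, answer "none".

Checking pairwise contests:
B beats F 847–199.
A beats B 635–411.
B beats D 764–282.
B beats C 664–382.
F beats A 610–436.
B beats E 673–373.
Every option loses at least one head-to-head, so there is no Condorcet winner.

none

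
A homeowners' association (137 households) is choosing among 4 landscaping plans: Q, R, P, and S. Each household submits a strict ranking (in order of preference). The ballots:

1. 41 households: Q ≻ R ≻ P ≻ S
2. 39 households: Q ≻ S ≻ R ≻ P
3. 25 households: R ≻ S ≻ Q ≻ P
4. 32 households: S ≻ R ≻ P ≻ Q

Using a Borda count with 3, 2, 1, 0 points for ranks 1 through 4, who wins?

Q: 41·3 + 39·3 + 25·1 + 32·0 = 265
R: 41·2 + 39·1 + 25·3 + 32·2 = 260
P: 41·1 + 39·0 + 25·0 + 32·1 = 73
S: 41·0 + 39·2 + 25·2 + 32·3 = 224
Q has the highest Borda score (265).

Q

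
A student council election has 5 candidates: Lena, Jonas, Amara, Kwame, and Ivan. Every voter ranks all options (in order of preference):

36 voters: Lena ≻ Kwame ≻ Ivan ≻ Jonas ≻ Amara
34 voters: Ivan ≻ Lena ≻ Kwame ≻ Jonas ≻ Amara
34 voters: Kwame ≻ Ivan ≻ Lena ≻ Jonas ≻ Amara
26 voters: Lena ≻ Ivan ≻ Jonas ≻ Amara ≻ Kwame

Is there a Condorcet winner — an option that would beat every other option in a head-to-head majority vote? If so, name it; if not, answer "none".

none

Checking pairwise contests:
Ivan beats Lena 68–62.
Lena beats Jonas 130–0.
Lena beats Amara 130–0.
Lena beats Kwame 96–34.
Kwame beats Ivan 70–60.
Every option loses at least one head-to-head, so there is no Condorcet winner.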